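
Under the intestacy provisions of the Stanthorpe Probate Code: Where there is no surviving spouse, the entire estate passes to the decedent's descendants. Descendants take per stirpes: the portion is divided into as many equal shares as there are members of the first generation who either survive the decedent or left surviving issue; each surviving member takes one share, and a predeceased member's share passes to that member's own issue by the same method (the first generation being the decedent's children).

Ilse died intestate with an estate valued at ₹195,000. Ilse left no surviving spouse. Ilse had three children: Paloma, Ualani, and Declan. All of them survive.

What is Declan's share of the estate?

Declan receives ₹65,000.

The entire ₹195,000 passes to the descendants.
That amount (₹195,000) is divided into 3 shares of ₹65,000: Paloma, Ualani, and Declan each take ₹65,000.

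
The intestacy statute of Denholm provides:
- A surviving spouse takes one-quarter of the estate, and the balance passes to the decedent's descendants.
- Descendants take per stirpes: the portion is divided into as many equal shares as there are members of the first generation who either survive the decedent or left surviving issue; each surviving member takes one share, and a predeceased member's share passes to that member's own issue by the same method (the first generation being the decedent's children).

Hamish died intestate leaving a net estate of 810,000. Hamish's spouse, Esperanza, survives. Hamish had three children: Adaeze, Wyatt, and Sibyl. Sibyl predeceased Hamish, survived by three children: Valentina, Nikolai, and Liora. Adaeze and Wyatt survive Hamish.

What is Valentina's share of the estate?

Esperanza takes one-quarter of 810,000 = 202,500. The remaining 607,500 passes to the descendants.
The descendants' portion (607,500) is divided into 3 shares of 202,500: Adaeze and Wyatt each take 202,500; Sibyl's 202,500 share passes to Sibyl's issue.
Sibyl's share (202,500) is divided into 3 shares of 67,500: Valentina, Nikolai, and Liora each take 67,500.

Valentina receives 67,500.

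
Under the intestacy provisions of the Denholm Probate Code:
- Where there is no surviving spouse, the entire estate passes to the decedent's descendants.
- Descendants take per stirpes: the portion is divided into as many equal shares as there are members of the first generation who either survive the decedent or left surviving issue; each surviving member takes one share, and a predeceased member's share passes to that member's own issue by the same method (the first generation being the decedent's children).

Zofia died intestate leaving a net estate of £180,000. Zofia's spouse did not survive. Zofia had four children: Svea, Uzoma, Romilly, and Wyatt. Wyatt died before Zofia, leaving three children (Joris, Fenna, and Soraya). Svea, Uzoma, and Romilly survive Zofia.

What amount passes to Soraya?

The entire £180,000 passes to the descendants.
That amount (£180,000) is divided into 4 shares of £45,000: Svea, Uzoma, and Romilly each take £45,000; Wyatt's £45,000 share passes to Wyatt's issue.
Wyatt's share (£45,000) is divided into 3 shares of £15,000: Joris, Fenna, and Soraya each take £15,000.

Soraya receives £15,000.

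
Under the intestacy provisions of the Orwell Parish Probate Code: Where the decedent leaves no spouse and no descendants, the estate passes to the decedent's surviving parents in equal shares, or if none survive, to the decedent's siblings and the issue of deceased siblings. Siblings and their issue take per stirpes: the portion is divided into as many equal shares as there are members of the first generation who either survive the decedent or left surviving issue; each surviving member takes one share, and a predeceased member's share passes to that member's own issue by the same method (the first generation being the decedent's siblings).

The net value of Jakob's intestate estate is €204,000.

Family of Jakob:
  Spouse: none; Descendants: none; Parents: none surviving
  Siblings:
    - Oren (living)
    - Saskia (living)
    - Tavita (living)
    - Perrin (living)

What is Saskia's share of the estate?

The entire €204,000 passes to the siblings and their issue.
That amount (€204,000) is divided into 4 shares of €51,000: Oren, Saskia, Tavita, and Perrin each take €51,000.

Saskia receives €51,000.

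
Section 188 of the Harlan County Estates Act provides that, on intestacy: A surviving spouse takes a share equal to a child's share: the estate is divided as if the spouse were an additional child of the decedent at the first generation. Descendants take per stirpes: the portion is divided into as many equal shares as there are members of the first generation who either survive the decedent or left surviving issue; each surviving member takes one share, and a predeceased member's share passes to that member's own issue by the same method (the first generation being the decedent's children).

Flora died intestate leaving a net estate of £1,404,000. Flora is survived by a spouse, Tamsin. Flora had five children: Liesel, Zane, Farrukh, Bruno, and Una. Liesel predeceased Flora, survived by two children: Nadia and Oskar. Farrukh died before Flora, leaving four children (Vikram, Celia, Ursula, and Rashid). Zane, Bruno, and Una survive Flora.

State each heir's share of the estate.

Tamsin: £234,000; Nadia: £117,000; Oskar: £117,000; Zane: £234,000; Vikram: £58,500; Celia: £58,500; Ursula: £58,500; Rashid: £58,500; Bruno: £234,000; Una: £234,000

The spouse counts as an additional share at the children's level, so there are 6 primary shares of £234,000. Tamsin takes one such share (£234,000).
The children's combined portion (£1,170,000) is divided into 5 shares of £234,000: Zane, Bruno, and Una each take £234,000; Liesel's £234,000 share passes to Liesel's issue; Farrukh's £234,000 share passes to Farrukh's issue.
Liesel's share (£234,000) is divided into 2 shares of £117,000: Nadia and Oskar each take £117,000.
Farrukh's share (£234,000) is divided into 4 shares of £58,500: Vikram, Celia, Ursula, and Rashid each take £58,500.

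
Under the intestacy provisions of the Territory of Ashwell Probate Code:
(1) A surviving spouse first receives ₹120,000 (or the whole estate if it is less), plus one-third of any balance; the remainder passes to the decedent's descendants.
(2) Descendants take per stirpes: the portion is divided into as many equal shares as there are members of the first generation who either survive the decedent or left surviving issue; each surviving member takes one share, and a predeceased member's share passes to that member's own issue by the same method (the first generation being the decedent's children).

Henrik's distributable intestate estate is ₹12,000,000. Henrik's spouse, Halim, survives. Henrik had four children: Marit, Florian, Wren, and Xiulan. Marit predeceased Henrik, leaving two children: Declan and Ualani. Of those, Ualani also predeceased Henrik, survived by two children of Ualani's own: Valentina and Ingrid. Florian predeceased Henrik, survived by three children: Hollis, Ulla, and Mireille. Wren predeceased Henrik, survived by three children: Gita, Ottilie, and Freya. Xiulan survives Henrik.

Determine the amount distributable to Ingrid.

Ingrid receives ₹495,000.

Halim first takes ₹120,000, leaving a balance of ₹11,880,000. Halim then takes one-third of the balance (₹3,960,000), for a total of ₹4,080,000. The remaining ₹7,920,000 passes to the descendants.
The descendants' portion (₹7,920,000) is divided into 4 shares of ₹1,980,000: Xiulan takes ₹1,980,000; Marit's ₹1,980,000 share passes to Marit's issue; Florian's ₹1,980,000 share passes to Florian's issue; Wren's ₹1,980,000 share passes to Wren's issue.
Marit's share (₹1,980,000) is divided into 2 shares of ₹990,000: Declan takes ₹990,000; Ualani's ₹990,000 share passes to Ualani's issue.
Ualani's share (₹990,000) is divided into 2 shares of ₹495,000: Valentina and Ingrid each take ₹495,000.
Florian's share (₹1,980,000) is divided into 3 shares of ₹660,000: Hollis, Ulla, and Mireille each take ₹660,000.
Wren's share (₹1,980,000) is divided into 3 shares of ₹660,000: Gita, Ottilie, and Freya each take ₹660,000.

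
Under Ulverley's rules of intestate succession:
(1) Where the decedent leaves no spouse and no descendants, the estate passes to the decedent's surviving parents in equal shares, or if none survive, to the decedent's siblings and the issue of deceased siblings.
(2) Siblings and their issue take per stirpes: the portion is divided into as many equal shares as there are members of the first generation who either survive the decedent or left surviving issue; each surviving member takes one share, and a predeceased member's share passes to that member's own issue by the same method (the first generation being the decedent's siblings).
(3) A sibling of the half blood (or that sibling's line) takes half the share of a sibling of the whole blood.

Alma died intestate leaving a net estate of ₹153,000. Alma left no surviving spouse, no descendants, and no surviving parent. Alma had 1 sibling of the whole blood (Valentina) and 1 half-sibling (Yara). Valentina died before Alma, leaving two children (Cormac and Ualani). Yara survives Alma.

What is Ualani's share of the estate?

The entire ₹153,000 passes to the siblings and their issue.
Counting each half-blood sibling's line as half a unit, there are 3/2 units in ₹153,000, so one unit is ₹102,000. Whole-blood lines (Valentina) take ₹102,000 each; half-blood lines (Yara) take ₹51,000 each.
Valentina's share (₹102,000) is divided into 2 shares of ₹51,000: Cormac and Ualani each take ₹51,000.

Ualani receives ₹51,000.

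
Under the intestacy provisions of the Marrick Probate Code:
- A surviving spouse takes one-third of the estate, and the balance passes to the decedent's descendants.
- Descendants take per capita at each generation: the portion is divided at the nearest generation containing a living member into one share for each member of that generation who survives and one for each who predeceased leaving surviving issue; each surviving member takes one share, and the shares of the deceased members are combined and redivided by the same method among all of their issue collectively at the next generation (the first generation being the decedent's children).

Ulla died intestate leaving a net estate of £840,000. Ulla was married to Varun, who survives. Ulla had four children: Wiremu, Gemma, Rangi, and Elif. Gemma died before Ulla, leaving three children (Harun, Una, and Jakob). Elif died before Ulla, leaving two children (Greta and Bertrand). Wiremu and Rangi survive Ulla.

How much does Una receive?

Varun takes one-third of £840,000 = £280,000. The remaining £560,000 passes to the descendants.
The descendants' portion (£560,000) is divided at the children's generation into 4 shares of £140,000. Wiremu and Rangi each take £140,000. The 2 shares of the deceased (Gemma and Elif) are combined into a pool of £280,000.
That pool (£280,000) is divided at the grandchildren's generation equally among Harun, Una, Jakob, Greta, and Bertrand: £56,000 each.

Una receives £56,000.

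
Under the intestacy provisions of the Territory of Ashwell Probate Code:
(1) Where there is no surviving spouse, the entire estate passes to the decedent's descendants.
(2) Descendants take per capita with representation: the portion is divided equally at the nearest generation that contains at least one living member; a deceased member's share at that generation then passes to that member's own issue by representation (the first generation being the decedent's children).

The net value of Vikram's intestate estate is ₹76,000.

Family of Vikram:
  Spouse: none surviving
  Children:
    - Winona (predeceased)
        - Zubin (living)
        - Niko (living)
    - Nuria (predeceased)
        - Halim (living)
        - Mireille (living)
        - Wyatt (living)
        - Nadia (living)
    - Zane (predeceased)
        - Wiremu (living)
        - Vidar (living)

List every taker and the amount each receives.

The entire ₹76,000 passes to the descendants.
No child survives, so the initial division is made at the grandchildren's generation.
That amount (₹76,000) is divided into 8 shares of ₹9,500: Zubin, Niko, Halim, Mireille, Wyatt, Nadia, Wiremu, and Vidar each take ₹9,500.

Zubin: ₹9,500; Niko: ₹9,500; Halim: ₹9,500; Mireille: ₹9,500; Wyatt: ₹9,500; Nadia: ₹9,500; Wiremu: ₹9,500; Vidar: ₹9,500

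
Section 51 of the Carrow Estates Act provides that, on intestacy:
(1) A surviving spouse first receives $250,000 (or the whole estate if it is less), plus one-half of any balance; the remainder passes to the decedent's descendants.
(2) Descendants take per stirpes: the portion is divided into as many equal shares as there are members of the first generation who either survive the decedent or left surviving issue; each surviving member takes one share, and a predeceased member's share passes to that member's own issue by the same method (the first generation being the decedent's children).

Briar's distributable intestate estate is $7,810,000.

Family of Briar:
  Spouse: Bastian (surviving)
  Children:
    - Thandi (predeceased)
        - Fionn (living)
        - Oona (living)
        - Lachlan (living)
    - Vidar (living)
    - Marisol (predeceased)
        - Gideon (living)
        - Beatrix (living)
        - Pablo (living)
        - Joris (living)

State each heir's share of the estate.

Bastian: $4,030,000; Fionn: $420,000; Oona: $420,000; Lachlan: $420,000; Vidar: $1,260,000; Gideon: $315,000; Beatrix: $315,000; Pablo: $315,000; Joris: $315,000

Bastian first takes $250,000, leaving a balance of $7,560,000. Bastian then takes one-half of the balance ($3,780,000), for a total of $4,030,000. The remaining $3,780,000 passes to the descendants.
The descendants' portion ($3,780,000) is divided into 3 shares of $1,260,000: Vidar takes $1,260,000; Thandi's $1,260,000 share passes to Thandi's issue; Marisol's $1,260,000 share passes to Marisol's issue.
Thandi's share ($1,260,000) is divided into 3 shares of $420,000: Fionn, Oona, and Lachlan each take $420,000.
Marisol's share ($1,260,000) is divided into 4 shares of $315,000: Gideon, Beatrix, Pablo, and Joris each take $315,000.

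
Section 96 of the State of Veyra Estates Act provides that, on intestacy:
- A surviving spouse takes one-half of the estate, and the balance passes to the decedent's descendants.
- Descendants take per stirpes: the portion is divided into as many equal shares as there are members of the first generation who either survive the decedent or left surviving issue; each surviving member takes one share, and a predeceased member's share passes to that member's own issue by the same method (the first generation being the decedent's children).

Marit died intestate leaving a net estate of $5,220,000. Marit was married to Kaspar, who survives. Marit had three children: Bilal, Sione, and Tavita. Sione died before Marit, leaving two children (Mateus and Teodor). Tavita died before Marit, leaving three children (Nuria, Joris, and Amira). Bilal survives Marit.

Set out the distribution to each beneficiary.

Kaspar: $2,610,000; Bilal: $870,000; Mateus: $435,000; Teodor: $435,000; Nuria: $290,000; Joris: $290,000; Amira: $290,000

Kaspar takes one-half of $5,220,000 = $2,610,000. The remaining $2,610,000 passes to the descendants.
The descendants' portion ($2,610,000) is divided into 3 shares of $870,000: Bilal takes $870,000; Sione's $870,000 share passes to Sione's issue; Tavita's $870,000 share passes to Tavita's issue.
Sione's share ($870,000) is divided into 2 shares of $435,000: Mateus and Teodor each take $435,000.
Tavita's share ($870,000) is divided into 3 shares of $290,000: Nuria, Joris, and Amira each take $290,000.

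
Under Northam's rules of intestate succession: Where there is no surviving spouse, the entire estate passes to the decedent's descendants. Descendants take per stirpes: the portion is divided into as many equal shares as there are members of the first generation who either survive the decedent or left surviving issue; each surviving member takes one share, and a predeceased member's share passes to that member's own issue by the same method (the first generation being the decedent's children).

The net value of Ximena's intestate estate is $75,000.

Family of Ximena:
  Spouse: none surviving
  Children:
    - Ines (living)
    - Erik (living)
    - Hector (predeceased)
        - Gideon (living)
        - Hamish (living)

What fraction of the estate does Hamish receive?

Hamish receives 1/6 of the estate.

The entire $75,000 passes to the descendants.
That amount ($75,000) is divided into 3 shares of $25,000: Ines and Erik each take $25,000; Hector's $25,000 share passes to Hector's issue.
Hector's share ($25,000) is divided into 2 shares of $12,500: Gideon and Hamish each take $12,500.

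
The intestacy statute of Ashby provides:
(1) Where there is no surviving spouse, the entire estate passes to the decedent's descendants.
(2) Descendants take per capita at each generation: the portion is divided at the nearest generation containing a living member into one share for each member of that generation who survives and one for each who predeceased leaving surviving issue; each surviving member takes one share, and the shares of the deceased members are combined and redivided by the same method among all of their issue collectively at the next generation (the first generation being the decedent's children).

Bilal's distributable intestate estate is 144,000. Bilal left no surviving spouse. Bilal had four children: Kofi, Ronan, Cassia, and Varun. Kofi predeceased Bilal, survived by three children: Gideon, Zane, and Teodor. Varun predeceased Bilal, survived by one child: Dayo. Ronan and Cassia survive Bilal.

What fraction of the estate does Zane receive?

Zane receives 1/8 of the estate.

The entire 144,000 passes to the descendants.
That amount (144,000) is divided at the children's generation into 4 shares of 36,000. Ronan and Cassia each take 36,000. The 2 shares of the deceased (Kofi and Varun) are combined into a pool of 72,000.
That pool (72,000) is divided at the grandchildren's generation equally among Gideon, Zane, Teodor, and Dayo: 18,000 each.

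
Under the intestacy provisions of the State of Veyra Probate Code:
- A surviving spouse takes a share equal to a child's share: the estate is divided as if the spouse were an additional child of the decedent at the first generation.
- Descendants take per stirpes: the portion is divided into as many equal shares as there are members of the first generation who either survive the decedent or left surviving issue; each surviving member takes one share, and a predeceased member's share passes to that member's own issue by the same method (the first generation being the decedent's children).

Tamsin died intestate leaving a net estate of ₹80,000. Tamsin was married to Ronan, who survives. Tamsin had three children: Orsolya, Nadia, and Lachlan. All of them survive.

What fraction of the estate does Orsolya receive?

The spouse counts as an additional share at the children's level, so there are 4 primary shares of ₹20,000. Ronan takes one such share (₹20,000).
The children's combined portion (₹60,000) is divided into 3 shares of ₹20,000: Orsolya, Nadia, and Lachlan each take ₹20,000.

Orsolya receives 1/4 of the estate.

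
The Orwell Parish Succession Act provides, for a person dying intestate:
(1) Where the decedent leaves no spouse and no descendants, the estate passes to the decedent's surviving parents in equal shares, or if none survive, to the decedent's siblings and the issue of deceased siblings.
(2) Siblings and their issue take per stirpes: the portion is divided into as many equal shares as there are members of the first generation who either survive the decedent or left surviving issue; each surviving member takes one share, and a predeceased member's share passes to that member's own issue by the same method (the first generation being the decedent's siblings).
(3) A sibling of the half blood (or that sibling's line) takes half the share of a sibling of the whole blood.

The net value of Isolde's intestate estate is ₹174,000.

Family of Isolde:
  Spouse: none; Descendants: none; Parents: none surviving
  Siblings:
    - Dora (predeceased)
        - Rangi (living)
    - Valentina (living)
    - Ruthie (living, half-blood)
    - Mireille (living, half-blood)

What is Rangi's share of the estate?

The entire ₹174,000 passes to the siblings and their issue.
Counting each half-blood sibling's line as half a unit, there are 3 units in ₹174,000, so one unit is ₹58,000. Whole-blood lines (Dora and Valentina) take ₹58,000 each; half-blood lines (Ruthie and Mireille) take ₹29,000 each.
Dora's share (₹58,000) passes entirely to Rangi.

Rangi receives ₹58,000.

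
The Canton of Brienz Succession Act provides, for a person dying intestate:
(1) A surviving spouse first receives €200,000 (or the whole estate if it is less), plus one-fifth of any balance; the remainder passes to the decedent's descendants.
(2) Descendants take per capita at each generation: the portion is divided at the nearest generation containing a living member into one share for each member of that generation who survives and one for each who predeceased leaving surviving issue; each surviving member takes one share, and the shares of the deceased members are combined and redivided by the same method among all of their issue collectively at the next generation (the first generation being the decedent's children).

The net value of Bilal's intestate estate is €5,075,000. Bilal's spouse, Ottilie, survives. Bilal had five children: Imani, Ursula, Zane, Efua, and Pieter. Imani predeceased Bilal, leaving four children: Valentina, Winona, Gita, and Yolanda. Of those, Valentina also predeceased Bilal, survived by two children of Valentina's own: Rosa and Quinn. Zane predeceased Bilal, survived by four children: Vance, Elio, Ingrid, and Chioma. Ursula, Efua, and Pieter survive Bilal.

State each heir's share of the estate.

Ottilie first takes €200,000, leaving a balance of €4,875,000. Ottilie then takes one-fifth of the balance (€975,000), for a total of €1,175,000. The remaining €3,900,000 passes to the descendants.
The descendants' portion (€3,900,000) is divided at the children's generation into 5 shares of €780,000. Ursula, Efua, and Pieter each take €780,000. The 2 shares of the deceased (Imani and Zane) are combined into a pool of €1,560,000.
That pool (€1,560,000) is divided at the grandchildren's generation into 8 shares of €195,000. Winona, Gita, Yolanda, Vance, Elio, Ingrid, and Chioma each take €195,000. The remaining share for the deceased Valentina (€195,000) is carried to the next generation.
That pool (€195,000) is divided at the great-grandchildren's generation equally among Rosa and Quinn: €97,500 each.

Ottilie: €1,175,000; Rosa: €97,500; Quinn: €97,500; Winona: €195,000; Gita: €195,000; Yolanda: €195,000; Ursula: €780,000; Vance: €195,000; Elio: €195,000; Ingrid: €195,000; Chioma: €195,000; Efua: €780,000; Pieter: €780,000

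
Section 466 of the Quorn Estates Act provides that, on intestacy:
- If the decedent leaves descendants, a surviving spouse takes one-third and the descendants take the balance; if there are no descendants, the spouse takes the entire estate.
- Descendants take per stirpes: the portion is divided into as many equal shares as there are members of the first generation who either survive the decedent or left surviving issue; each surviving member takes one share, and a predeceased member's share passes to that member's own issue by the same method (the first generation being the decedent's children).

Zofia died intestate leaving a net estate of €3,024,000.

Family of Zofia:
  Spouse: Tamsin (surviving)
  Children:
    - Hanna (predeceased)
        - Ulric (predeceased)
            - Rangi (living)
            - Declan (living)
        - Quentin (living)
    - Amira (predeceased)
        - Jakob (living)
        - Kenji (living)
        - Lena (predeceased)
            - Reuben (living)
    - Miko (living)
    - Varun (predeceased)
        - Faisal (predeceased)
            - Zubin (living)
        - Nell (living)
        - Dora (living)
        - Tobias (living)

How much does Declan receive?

Declan receives €126,000.

Tamsin takes one-third of €3,024,000 = €1,008,000. The remaining €2,016,000 passes to the descendants.
The descendants' portion (€2,016,000) is divided into 4 shares of €504,000: Miko takes €504,000; Hanna's €504,000 share passes to Hanna's issue; Amira's €504,000 share passes to Amira's issue; Varun's €504,000 share passes to Varun's issue.
Hanna's share (€504,000) is divided into 2 shares of €252,000: Quentin takes €252,000; Ulric's €252,000 share passes to Ulric's issue.
Ulric's share (€252,000) is divided into 2 shares of €126,000: Rangi and Declan each take €126,000.
Amira's share (€504,000) is divided into 3 shares of €168,000: Jakob and Kenji each take €168,000; Lena's €168,000 share passes to Lena's issue.
Lena's share (€168,000) passes entirely to Reuben.
Varun's share (€504,000) is divided into 4 shares of €126,000: Nell, Dora, and Tobias each take €126,000; Faisal's €126,000 share passes to Faisal's issue.
Faisal's share (€126,000) passes entirely to Zubin.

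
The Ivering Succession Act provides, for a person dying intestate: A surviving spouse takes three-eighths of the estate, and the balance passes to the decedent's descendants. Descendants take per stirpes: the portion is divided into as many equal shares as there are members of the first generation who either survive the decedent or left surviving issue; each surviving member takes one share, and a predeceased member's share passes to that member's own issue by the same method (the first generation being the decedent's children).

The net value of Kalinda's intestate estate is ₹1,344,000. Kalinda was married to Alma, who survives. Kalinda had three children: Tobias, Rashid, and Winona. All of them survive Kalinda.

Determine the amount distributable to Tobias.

Alma takes three-eighths of ₹1,344,000 = ₹504,000. The remaining ₹840,000 passes to the descendants.
The descendants' portion (₹840,000) is divided into 3 shares of ₹280,000: Tobias, Rashid, and Winona each take ₹280,000.

Tobias receives ₹280,000.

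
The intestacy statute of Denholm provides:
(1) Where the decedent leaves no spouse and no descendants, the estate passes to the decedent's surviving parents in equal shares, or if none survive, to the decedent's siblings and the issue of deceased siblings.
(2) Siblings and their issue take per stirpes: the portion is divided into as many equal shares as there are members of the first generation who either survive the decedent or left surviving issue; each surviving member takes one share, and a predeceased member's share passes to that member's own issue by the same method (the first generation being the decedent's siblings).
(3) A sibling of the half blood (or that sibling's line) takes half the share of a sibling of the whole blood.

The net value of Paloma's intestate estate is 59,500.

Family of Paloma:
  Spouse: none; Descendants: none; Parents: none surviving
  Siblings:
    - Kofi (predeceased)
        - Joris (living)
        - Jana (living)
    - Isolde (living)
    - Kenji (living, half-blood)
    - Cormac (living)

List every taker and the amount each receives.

The entire 59,500 passes to the siblings and their issue.
Counting each half-blood sibling's line as half a unit, there are 7/2 units in 59,500, so one unit is 17,000. Whole-blood lines (Kofi, Isolde, and Cormac) take 17,000 each; half-blood lines (Kenji) take 8,500 each.
Kofi's share (17,000) is divided into 2 shares of 8,500: Joris and Jana each take 8,500.

Joris: 8,500; Jana: 8,500; Isolde: 17,000; Kenji: 8,500; Cormac: 17,000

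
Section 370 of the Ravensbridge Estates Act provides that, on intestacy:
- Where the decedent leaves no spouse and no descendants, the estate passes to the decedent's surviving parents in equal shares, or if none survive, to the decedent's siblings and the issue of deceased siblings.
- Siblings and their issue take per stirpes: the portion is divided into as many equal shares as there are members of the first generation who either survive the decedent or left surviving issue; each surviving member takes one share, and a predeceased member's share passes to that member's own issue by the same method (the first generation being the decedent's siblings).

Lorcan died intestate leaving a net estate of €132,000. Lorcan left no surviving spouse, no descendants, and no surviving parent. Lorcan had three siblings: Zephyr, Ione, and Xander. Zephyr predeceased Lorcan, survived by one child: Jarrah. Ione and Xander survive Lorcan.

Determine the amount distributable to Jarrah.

The entire €132,000 passes to the siblings and their issue.
That amount (€132,000) is divided into 3 shares of €44,000: Ione and Xander each take €44,000; Zephyr's €44,000 share passes to Zephyr's issue.
Zephyr's share (€44,000) passes entirely to Jarrah.

Jarrah receives €44,000.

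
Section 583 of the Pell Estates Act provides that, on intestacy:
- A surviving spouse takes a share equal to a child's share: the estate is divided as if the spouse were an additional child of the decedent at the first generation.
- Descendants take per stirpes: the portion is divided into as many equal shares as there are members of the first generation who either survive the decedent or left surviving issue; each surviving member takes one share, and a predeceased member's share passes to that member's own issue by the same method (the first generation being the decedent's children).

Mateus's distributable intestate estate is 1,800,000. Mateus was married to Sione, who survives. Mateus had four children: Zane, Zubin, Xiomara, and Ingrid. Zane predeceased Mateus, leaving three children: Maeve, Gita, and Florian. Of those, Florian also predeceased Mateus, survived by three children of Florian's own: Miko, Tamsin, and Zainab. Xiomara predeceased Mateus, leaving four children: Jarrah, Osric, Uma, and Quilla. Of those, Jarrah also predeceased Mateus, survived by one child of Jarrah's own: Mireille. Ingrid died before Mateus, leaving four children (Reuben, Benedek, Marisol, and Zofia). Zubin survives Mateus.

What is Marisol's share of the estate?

Marisol receives 90,000.

The spouse counts as an additional share at the children's level, so there are 5 primary shares of 360,000. Sione takes one such share (360,000).
The children's combined portion (1,440,000) is divided into 4 shares of 360,000: Zubin takes 360,000; Zane's 360,000 share passes to Zane's issue; Xiomara's 360,000 share passes to Xiomara's issue; Ingrid's 360,000 share passes to Ingrid's issue.
Zane's share (360,000) is divided into 3 shares of 120,000: Maeve and Gita each take 120,000; Florian's 120,000 share passes to Florian's issue.
Florian's share (120,000) is divided into 3 shares of 40,000: Miko, Tamsin, and Zainab each take 40,000.
Xiomara's share (360,000) is divided into 4 shares of 90,000: Osric, Uma, and Quilla each take 90,000; Jarrah's 90,000 share passes to Jarrah's issue.
Jarrah's share (90,000) passes entirely to Mireille.
Ingrid's share (360,000) is divided into 4 shares of 90,000: Reuben, Benedek, Marisol, and Zofia each take 90,000.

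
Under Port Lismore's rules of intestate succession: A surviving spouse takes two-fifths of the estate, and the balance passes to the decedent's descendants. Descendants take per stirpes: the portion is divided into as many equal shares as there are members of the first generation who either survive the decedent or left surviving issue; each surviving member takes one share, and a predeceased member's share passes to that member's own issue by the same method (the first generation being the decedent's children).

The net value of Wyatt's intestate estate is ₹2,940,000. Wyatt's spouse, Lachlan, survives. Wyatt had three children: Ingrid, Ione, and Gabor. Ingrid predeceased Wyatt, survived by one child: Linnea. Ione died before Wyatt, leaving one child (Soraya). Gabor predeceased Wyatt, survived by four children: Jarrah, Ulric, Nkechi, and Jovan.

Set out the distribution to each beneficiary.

Lachlan: ₹1,176,000; Linnea: ₹588,000; Soraya: ₹588,000; Jarrah: ₹147,000; Ulric: ₹147,000; Nkechi: ₹147,000; Jovan: ₹147,000

Lachlan takes two-fifths of ₹2,940,000 = ₹1,176,000. The remaining ₹1,764,000 passes to the descendants.
The descendants' portion (₹1,764,000) is divided into 3 shares of ₹588,000: Ingrid's ₹588,000 share passes to Ingrid's issue; Ione's ₹588,000 share passes to Ione's issue; Gabor's ₹588,000 share passes to Gabor's issue.
Ingrid's share (₹588,000) passes entirely to Linnea.
Ione's share (₹588,000) passes entirely to Soraya.
Gabor's share (₹588,000) is divided into 4 shares of ₹147,000: Jarrah, Ulric, Nkechi, and Jovan each take ₹147,000.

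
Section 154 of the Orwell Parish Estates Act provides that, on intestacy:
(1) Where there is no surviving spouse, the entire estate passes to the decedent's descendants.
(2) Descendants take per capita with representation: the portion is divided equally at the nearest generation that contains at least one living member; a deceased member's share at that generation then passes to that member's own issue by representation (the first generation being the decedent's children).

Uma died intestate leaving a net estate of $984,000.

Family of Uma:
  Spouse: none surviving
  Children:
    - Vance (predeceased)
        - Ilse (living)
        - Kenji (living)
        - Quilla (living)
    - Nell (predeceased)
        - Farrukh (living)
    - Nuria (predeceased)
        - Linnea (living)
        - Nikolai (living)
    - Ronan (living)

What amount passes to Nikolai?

Nikolai receives $123,000.

The entire $984,000 passes to the descendants.
That amount ($984,000) is divided into 4 shares of $246,000: Ronan takes $246,000; Vance's $246,000 share passes to Vance's issue; Nell's $246,000 share passes to Nell's issue; Nuria's $246,000 share passes to Nuria's issue.
Vance's share ($246,000) is divided into 3 shares of $82,000: Ilse, Kenji, and Quilla each take $82,000.
Nell's share ($246,000) passes entirely to Farrukh.
Nuria's share ($246,000) is divided into 2 shares of $123,000: Linnea and Nikolai each take $123,000.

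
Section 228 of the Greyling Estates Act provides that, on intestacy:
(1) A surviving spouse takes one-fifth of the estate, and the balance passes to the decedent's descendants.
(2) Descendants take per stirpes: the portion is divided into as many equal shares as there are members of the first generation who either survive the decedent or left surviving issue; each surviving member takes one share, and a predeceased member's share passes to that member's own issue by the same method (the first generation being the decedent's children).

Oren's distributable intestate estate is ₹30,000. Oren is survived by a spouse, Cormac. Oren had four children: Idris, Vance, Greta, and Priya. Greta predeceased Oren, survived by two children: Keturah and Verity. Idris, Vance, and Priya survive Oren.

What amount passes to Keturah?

Cormac takes one-fifth of ₹30,000 = ₹6,000. The remaining ₹24,000 passes to the descendants.
The descendants' portion (₹24,000) is divided into 4 shares of ₹6,000: Idris, Vance, and Priya each take ₹6,000; Greta's ₹6,000 share passes to Greta's issue.
Greta's share (₹6,000) is divided into 2 shares of ₹3,000: Keturah and Verity each take ₹3,000.

Keturah receives ₹3,000.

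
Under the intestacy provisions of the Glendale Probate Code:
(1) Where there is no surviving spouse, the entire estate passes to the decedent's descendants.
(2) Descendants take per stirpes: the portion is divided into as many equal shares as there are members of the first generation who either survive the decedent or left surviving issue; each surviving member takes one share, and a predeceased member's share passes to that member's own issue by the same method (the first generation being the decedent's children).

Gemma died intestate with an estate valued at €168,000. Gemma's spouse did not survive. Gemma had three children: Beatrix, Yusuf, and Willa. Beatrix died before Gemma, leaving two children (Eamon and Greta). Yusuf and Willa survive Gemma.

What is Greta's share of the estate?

The entire €168,000 passes to the descendants.
That amount (€168,000) is divided into 3 shares of €56,000: Yusuf and Willa each take €56,000; Beatrix's €56,000 share passes to Beatrix's issue.
Beatrix's share (€56,000) is divided into 2 shares of €28,000: Eamon and Greta each take €28,000.

Greta receives €28,000.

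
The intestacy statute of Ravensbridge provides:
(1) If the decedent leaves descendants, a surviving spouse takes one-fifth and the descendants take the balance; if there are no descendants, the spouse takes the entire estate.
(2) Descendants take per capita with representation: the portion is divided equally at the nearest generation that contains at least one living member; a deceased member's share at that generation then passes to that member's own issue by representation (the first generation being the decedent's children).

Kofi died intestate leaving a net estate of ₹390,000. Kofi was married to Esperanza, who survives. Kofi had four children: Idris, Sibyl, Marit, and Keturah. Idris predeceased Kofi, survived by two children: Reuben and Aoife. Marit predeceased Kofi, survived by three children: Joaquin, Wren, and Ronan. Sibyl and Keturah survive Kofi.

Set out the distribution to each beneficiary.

Esperanza: ₹78,000; Reuben: ₹39,000; Aoife: ₹39,000; Sibyl: ₹78,000; Joaquin: ₹26,000; Wren: ₹26,000; Ronan: ₹26,000; Keturah: ₹78,000

Esperanza takes one-fifth of ₹390,000 = ₹78,000. The remaining ₹312,000 passes to the descendants.
The descendants' portion (₹312,000) is divided into 4 shares of ₹78,000: Sibyl and Keturah each take ₹78,000; Idris's ₹78,000 share passes to Idris's issue; Marit's ₹78,000 share passes to Marit's issue.
Idris's share (₹78,000) is divided into 2 shares of ₹39,000: Reuben and Aoife each take ₹39,000.
Marit's share (₹78,000) is divided into 3 shares of ₹26,000: Joaquin, Wren, and Ronan each take ₹26,000.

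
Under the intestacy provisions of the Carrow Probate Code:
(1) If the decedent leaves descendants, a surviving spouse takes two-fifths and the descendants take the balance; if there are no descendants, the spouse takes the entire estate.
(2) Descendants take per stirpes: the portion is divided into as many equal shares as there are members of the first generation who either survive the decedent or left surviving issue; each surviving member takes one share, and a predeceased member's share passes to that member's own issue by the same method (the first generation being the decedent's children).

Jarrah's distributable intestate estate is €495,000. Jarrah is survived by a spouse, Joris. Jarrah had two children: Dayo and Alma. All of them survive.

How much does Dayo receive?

Joris takes two-fifths of €495,000 = €198,000. The remaining €297,000 passes to the descendants.
The descendants' portion (€297,000) is divided into 2 shares of €148,500: Dayo and Alma each take €148,500.

Dayo receives €148,500.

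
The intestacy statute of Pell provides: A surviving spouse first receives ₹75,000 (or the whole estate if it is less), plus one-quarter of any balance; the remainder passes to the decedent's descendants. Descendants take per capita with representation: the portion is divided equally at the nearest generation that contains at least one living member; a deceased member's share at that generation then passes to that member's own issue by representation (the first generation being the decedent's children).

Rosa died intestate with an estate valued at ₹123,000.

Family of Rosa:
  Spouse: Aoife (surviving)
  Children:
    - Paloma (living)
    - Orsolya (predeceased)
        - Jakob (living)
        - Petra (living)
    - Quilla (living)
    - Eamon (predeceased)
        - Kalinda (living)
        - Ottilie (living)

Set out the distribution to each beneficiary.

Aoife: ₹87,000; Paloma: ₹9,000; Jakob: ₹4,500; Petra: ₹4,500; Quilla: ₹9,000; Kalinda: ₹4,500; Ottilie: ₹4,500

Aoife first takes ₹75,000, leaving a balance of ₹48,000. Aoife then takes one-quarter of the balance (₹12,000), for a total of ₹87,000. The remaining ₹36,000 passes to the descendants.
The descendants' portion (₹36,000) is divided into 4 shares of ₹9,000: Paloma and Quilla each take ₹9,000; Orsolya's ₹9,000 share passes to Orsolya's issue; Eamon's ₹9,000 share passes to Eamon's issue.
Orsolya's share (₹9,000) is divided into 2 shares of ₹4,500: Jakob and Petra each take ₹4,500.
Eamon's share (₹9,000) is divided into 2 shares of ₹4,500: Kalinda and Ottilie each take ₹4,500.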